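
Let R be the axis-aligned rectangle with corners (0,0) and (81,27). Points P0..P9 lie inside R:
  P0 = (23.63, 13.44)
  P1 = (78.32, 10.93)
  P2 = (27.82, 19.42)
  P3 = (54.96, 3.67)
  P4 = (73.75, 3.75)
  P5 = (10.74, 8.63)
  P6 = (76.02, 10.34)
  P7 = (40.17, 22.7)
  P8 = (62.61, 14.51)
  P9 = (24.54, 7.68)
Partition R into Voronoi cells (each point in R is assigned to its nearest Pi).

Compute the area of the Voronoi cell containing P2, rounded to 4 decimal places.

Area of P2's cell: 199.1355

1. box [0,81]×[0,27]: [(0, 0) (81, 0) (81, 27) (0, 27)]
2. ⊥bis P2·P0 via (25.725,16.43): [(49.174, 0) (81, 0) (81, 27) (10.6394, 27)]  |A|=1379.5186
3. ⊥bis P2·P1 via (53.07,15.175): [(49.174, 0) (50.5188, 0) (55.058, 27) (10.6394, 27)]  |A|=617.8054
4. ⊥bis P2·P3 via (41.39,11.545): [(38.8771, 7.2148) (50.3589, 27) (10.6394, 27)]  |A|=392.9298
5. ⊥bis P2·P4 via (50.785,11.585): [(38.8771, 7.2148) (50.3589, 27) (10.6394, 27)]  |A|=392.9298
6. ⊥bis P2·P5 via (19.28,14.025): [(11.4358, 26.442) (38.8771, 7.2148) (50.3589, 27) (11.0833, 27)]  |A|=392.806
7. ⊥bis P2·P6 via (51.92,14.88): [(11.4358, 26.442) (38.8771, 7.2148) (50.3589, 27) (11.0833, 27)]  |A|=392.806
8. ⊥bis P2·P7 via (33.995,21.06): [(11.4358, 26.442) (37.3966, 8.2521) (32.4174, 27) (11.0833, 27)]  |A|=204.0225
9. ⊥bis P2·P8 via (45.215,16.965): [(11.4358, 26.442) (37.3966, 8.2521) (32.4174, 27) (11.0833, 27)]  |A|=204.0225
10. ⊥bis P2·P9 via (26.18,13.55): [(11.4358, 26.442) (32.2595, 11.8515) (36.7758, 10.5897) (32.4174, 27) (11.0833, 27)]  |A|=199.1355
11. canonical 5-gon: [(11.4358, 26.442) (32.2595, 11.8515) (36.7758, 10.5897) (32.4174, 27) (11.0833, 27)]
12. shoelace: 199.1355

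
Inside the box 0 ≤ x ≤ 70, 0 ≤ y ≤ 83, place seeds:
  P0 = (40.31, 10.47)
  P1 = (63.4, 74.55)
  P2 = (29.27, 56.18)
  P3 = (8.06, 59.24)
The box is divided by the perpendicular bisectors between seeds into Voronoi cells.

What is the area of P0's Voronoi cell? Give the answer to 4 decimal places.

Area of P0's cell: 2264.0516

1. box [0,70]×[0,83]: [(0, 0) (70, 0) (70, 83) (0, 83)]
2. ⊥bis P0·P1 via (51.855,42.51): [(0, 61.195) (0, 0) (70, 0) (70, 35.9718)]  |A|=3400.8363
3. ⊥bis P0·P2 via (34.79,33.325): [(60.268, 39.4785) (0, 24.9224) (0, 0) (70, 0) (70, 35.9718)]  |A|=2307.7993
4. ⊥bis P0·P3 via (24.185,34.855): [(60.268, 39.4785) (14.4378, 28.4095) (0, 18.8623) (0, 0) (70, 0) (70, 35.9718)]  |A|=2264.0516
5. canonical 6-gon: [(60.268, 39.4785) (14.4378, 28.4095) (0, 18.8623) (0, 0) (70, 0) (70, 35.9718)]
6. shoelace: 2264.0516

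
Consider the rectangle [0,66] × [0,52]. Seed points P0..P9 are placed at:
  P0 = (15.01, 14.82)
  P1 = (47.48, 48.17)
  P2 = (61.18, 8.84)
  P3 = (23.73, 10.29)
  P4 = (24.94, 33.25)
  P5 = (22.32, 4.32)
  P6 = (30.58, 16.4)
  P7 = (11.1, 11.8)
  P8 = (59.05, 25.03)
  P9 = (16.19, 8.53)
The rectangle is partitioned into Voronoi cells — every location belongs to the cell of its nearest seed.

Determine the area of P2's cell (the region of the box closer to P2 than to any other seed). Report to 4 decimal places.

1. box [0,66]×[0,52]: [(0, 0) (66, 0) (66, 52) (0, 52)]
2. ⊥bis P2·P0 via (38.095,11.83): [(36.5628, 0) (66, 0) (66, 52) (43.2979, 52)]  |A|=1355.6235
3. ⊥bis P2·P1 via (54.33,28.505): [(39.5897, 23.3705) (36.5628, 0) (66, 0) (66, 32.5701)]  |A|=774.0728
4. ⊥bis P2·P3 via (42.455,9.565): [(43.036, 24.5709) (42.0847, 0) (66, 0) (66, 32.5701)]  |A|=667.7803
5. ⊥bis P2·P4 via (43.06,21.045): [(46.1703, 25.6627) (42.8897, 20.7922) (42.0847, 0) (66, 0) (66, 32.5701)]  |A|=661.9382
6. ⊥bis P2·P5 via (41.75,6.58): [(46.1703, 25.6627) (42.8897, 20.7922) (42.1922, 2.7781) (42.5154, 0) (66, 0) (66, 32.5701)]  |A|=661.34
7. ⊥bis P2·P6 via (45.88,12.62): [(49.3784, 26.7802) (42.7621, 0) (66, 0) (66, 32.5701)]  |A|=581.8407
8. ⊥bis P2·P7 via (36.14,10.32): [(49.3784, 26.7802) (42.7621, 0) (66, 0) (66, 32.5701)]  |A|=581.8407
9. ⊥bis P2·P8 via (60.115,16.935): [(46.5036, 15.1443) (42.7621, 0) (66, 0) (66, 17.7092)]  |A|=348.5931
10. ⊥bis P2·P9 via (38.685,8.685): [(46.5036, 15.1443) (42.7621, 0) (66, 0) (66, 17.7092)]  |A|=348.5931
11. canonical 4-gon: [(46.5036, 15.1443) (42.7621, 0) (66, 0) (66, 17.7092)]
12. shoelace: 348.5931

Area of P2's cell: 348.5931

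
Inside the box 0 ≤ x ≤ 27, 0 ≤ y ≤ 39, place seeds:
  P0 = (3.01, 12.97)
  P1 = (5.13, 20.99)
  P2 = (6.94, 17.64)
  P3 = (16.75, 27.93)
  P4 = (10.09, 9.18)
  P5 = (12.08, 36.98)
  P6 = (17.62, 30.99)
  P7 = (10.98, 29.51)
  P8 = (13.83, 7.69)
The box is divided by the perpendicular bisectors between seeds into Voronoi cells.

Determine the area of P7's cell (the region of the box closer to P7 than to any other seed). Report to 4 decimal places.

1. box [0,27]×[0,39]: [(0, 0) (27, 0) (27, 39) (0, 39)]
2. ⊥bis P7·P0 via (6.995,21.24): [(0, 24.6106) (27, 11.6003) (27, 39) (0, 39)]  |A|=564.1519
3. ⊥bis P7·P1 via (8.055,25.25): [(0, 30.7807) (27, 12.242) (27, 39) (0, 39)]  |A|=472.1934
4. ⊥bis P7·P2 via (8.96,23.575): [(0, 30.7807) (12.0028, 22.5394) (27, 17.435) (27, 39) (0, 39)]  |A|=433.2529
5. ⊥bis P7·P3 via (13.865,28.72): [(0, 30.7807) (12.0028, 22.5394) (12.1581, 22.4865) (16.68, 39) (0, 39)]  |A|=188.0103
6. ⊥bis P7·P4 via (10.535,19.345): [(0, 30.7807) (12.0028, 22.5394) (12.1581, 22.4865) (16.68, 39) (0, 39)]  |A|=188.0103
7. ⊥bis P7·P5 via (11.53,33.245): [(0, 34.9429) (0, 30.7807) (12.0028, 22.5394) (12.1581, 22.4865) (14.9655, 32.7391)]  |A|=105.4358
8. ⊥bis P7·P6 via (14.3,30.25): [(13.7038, 32.9249) (0, 34.9429) (0, 30.7807) (12.0028, 22.5394) (12.1581, 22.4865) (14.2928, 30.2823)]  |A|=103.8233
9. ⊥bis P7·P8 via (12.405,18.6): [(13.7038, 32.9249) (0, 34.9429) (0, 30.7807) (12.0028, 22.5394) (12.1581, 22.4865) (14.2928, 30.2823)]  |A|=103.8233
10. canonical 6-gon: [(13.7038, 32.9249) (0, 34.9429) (0, 30.7807) (12.0028, 22.5394) (12.1581, 22.4865) (14.2928, 30.2823)]
11. shoelace: 103.8233

Area of P7's cell: 103.8233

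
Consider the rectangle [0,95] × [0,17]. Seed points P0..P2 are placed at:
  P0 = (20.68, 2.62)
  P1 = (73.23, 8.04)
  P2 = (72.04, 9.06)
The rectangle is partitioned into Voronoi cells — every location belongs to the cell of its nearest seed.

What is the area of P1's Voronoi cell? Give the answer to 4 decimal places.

1. box [0,95]×[0,17]: [(0, 0) (95, 0) (95, 17) (0, 17)]
2. ⊥bis P1·P0 via (46.955,5.33): [(47.5047, 0) (95, 0) (95, 17) (45.7514, 17)]  |A|=822.3232
3. ⊥bis P1·P2 via (72.635,8.55): [(65.3064, 0) (95, 0) (95, 17) (79.8779, 17)]  |A|=380.9336
4. canonical 4-gon: [(65.3064, 0) (95, 0) (95, 17) (79.8779, 17)]
5. shoelace: 380.9336

Area of P1's cell: 380.9336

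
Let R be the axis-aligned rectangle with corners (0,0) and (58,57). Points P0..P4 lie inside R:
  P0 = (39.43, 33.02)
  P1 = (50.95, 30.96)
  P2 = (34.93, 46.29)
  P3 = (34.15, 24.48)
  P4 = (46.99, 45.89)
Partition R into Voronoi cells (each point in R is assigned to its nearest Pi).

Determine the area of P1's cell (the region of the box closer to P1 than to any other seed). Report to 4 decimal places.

Area of P1's cell: 421.8746

1. box [0,58]×[0,57]: [(0, 0) (58, 0) (58, 57) (0, 57)]
2. ⊥bis P1·P0 via (45.19,31.99): [(39.4696, 0) (58, 0) (58, 57) (49.6623, 57)]  |A|=765.7426
3. ⊥bis P1·P2 via (42.94,38.625): [(47.1662, 43.0414) (39.4696, 0) (58, 0) (58, 54.3628)]  |A|=693.266
4. ⊥bis P1·P3 via (42.55,27.72): [(47.1662, 43.0414) (43.8321, 24.3961) (53.242, 0) (58, 0) (58, 54.3628)]  |A|=525.269
5. ⊥bis P1·P4 via (48.97,38.425): [(46.2098, 37.6929) (43.8321, 24.3961) (53.242, 0) (58, 0) (58, 40.8201)]  |A|=421.8746
6. canonical 5-gon: [(46.2098, 37.6929) (43.8321, 24.3961) (53.242, 0) (58, 0) (58, 40.8201)]
7. shoelace: 421.8746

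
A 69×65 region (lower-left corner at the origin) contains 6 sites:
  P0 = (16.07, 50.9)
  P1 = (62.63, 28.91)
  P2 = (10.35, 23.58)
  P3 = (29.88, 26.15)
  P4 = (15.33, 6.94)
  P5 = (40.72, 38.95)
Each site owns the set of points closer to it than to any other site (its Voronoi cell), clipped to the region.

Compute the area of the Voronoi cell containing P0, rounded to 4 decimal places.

1. box [0,69]×[0,65]: [(0, 0) (69, 0) (69, 65) (0, 65)]
2. ⊥bis P0·P1 via (39.35,39.905): [(0, 0) (20.5031, 0) (51.2022, 65) (0, 65)]  |A|=2330.4232
3. ⊥bis P0·P2 via (13.21,37.24): [(0, 40.0058) (35.8524, 32.4994) (51.2022, 65) (0, 65)]  |A|=1280.1032
4. ⊥bis P0·P3 via (22.975,38.525): [(0, 40.0058) (18.636, 36.1039) (44.3245, 50.4376) (51.2022, 65) (0, 65)]  |A|=1110.419
5. ⊥bis P0·P4 via (15.7,28.92): [(0, 40.0058) (18.636, 36.1039) (44.3245, 50.4376) (51.2022, 65) (0, 65)]  |A|=1110.419
6. ⊥bis P0·P5 via (28.395,44.925): [(0, 40.0058) (18.636, 36.1039) (26.1517, 40.2975) (38.1271, 65) (0, 65)]  |A|=851.4752
7. canonical 5-gon: [(0, 40.0058) (18.636, 36.1039) (26.1517, 40.2975) (38.1271, 65) (0, 65)]
8. shoelace: 851.4752

Area of P0's cell: 851.4752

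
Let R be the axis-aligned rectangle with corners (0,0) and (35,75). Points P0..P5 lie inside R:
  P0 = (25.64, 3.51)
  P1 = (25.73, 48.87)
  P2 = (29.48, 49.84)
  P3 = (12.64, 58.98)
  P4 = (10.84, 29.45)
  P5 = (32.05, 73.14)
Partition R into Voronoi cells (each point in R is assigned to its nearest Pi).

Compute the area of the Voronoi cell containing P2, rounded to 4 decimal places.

1. box [0,35]×[0,75]: [(0, 0) (35, 0) (35, 75) (0, 75)]
2. ⊥bis P2·P0 via (27.56,26.675): [(0, 28.9593) (35, 26.0583) (35, 75) (0, 75)]  |A|=1662.1917
3. ⊥bis P2·P1 via (27.605,49.355): [(33.6011, 26.1743) (35, 26.0583) (35, 75) (20.9715, 75)]  |A|=376.7087
4. ⊥bis P2·P3 via (21.06,54.41): [(24.607, 60.9452) (33.6011, 26.1743) (35, 26.0583) (35, 75) (32.2353, 75)]  |A|=297.5531
5. ⊥bis P2·P4 via (20.16,39.645): [(24.607, 60.9452) (33.2002, 27.724) (35, 26.0787) (35, 75) (32.2353, 75)]  |A|=296.4741
6. ⊥bis P2·P5 via (30.765,61.49): [(25.2338, 62.1001) (24.607, 60.9452) (33.2002, 27.724) (35, 26.0787) (35, 61.0229)]  |A|=210.3907
7. canonical 5-gon: [(25.2338, 62.1001) (24.607, 60.9452) (33.2002, 27.724) (35, 26.0787) (35, 61.0229)]
8. shoelace: 210.3907

Area of P2's cell: 210.3907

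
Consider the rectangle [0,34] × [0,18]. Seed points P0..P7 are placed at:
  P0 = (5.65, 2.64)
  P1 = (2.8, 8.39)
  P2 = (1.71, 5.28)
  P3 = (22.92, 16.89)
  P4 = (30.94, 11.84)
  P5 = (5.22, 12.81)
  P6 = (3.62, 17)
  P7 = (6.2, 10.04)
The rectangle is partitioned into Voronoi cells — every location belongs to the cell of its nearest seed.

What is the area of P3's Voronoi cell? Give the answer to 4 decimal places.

1. box [0,34]×[0,18]: [(0, 0) (34, 0) (34, 18) (0, 18)]
2. ⊥bis P3·P0 via (14.285,9.765): [(22.3424, 0) (34, 0) (34, 18) (7.4901, 18)]  |A|=343.508
3. ⊥bis P3·P1 via (12.86,12.64): [(13.8538, 10.2875) (22.3424, 0) (34, 0) (34, 18) (10.5956, 18)]  |A|=331.5323
4. ⊥bis P3·P2 via (12.315,11.085): [(13.8538, 10.2875) (22.3424, 0) (34, 0) (34, 18) (10.5956, 18)]  |A|=331.5323
5. ⊥bis P3·P4 via (26.93,14.365): [(13.8538, 10.2875) (19.8141, 3.0641) (29.2189, 18) (10.5956, 18)]  |A|=150.294
6. ⊥bis P3·P5 via (14.07,14.85): [(15.6132, 8.1553) (19.8141, 3.0641) (29.2189, 18) (13.3439, 18)]  |A|=133.455
7. ⊥bis P3·P6 via (13.27,16.945): [(15.6132, 8.1553) (19.8141, 3.0641) (29.2189, 18) (13.3439, 18)]  |A|=133.455
8. ⊥bis P3·P7 via (14.56,13.465): [(14.1696, 14.4179) (17.8419, 5.4543) (19.8141, 3.0641) (29.2189, 18) (13.3439, 18)]  |A|=128.4259
9. canonical 5-gon: [(14.1696, 14.4179) (17.8419, 5.4543) (19.8141, 3.0641) (29.2189, 18) (13.3439, 18)]
10. shoelace: 128.4259

Area of P3's cell: 128.4259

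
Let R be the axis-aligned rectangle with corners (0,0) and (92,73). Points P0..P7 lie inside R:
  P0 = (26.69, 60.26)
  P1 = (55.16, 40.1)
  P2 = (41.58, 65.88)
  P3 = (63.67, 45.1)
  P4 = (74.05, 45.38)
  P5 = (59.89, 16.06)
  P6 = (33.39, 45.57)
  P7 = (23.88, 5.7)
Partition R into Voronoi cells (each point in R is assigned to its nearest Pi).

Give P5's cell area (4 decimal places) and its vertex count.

Area of P5's cell: 1315.1207 (7 vertices)

1. box [0,92]×[0,73]: [(0, 0) (92, 0) (92, 73) (0, 73)]
2. ⊥bis P5·P0 via (43.29,38.16): [(0, 5.6435) (0, 0) (92, 0) (92, 73) (89.6734, 73)]  |A|=3695.959
3. ⊥bis P5·P1 via (57.525,28.08): [(20.0552, 20.7076) (0, 5.6435) (0, 0) (92, 0) (92, 34.8631)]  |A|=2263.2522
4. ⊥bis P5·P2 via (50.735,40.97): [(20.0552, 20.7076) (0, 5.6435) (0, 0) (92, 0) (92, 34.8631)]  |A|=2263.2522
5. ⊥bis P5·P3 via (61.78,30.58): [(66.8663, 29.9179) (20.0552, 20.7076) (0, 5.6435) (0, 0) (92, 0) (92, 26.6464)]  |A|=2159.9936
6. ⊥bis P5·P4 via (66.97,30.72): [(69.2818, 29.6035) (66.8663, 29.9179) (20.0552, 20.7076) (0, 5.6435) (0, 0) (92, 0) (92, 18.6318)]  |A|=2068.9553
7. ⊥bis P5·P6 via (46.64,30.815): [(69.2818, 29.6035) (66.8663, 29.9179) (39.6857, 24.57) (12.3249, 0) (92, 0) (92, 18.6318)]  |A|=1696.4334
8. ⊥bis P5·P7 via (41.885,10.88): [(69.2818, 29.6035) (66.8663, 29.9179) (39.6857, 24.57) (38.3035, 23.3288) (45.0152, 0) (92, 0) (92, 18.6318)]  |A|=1315.1207
9. canonical 7-gon: [(69.2818, 29.6035) (66.8663, 29.9179) (39.6857, 24.57) (38.3035, 23.3288) (45.0152, 0) (92, 0) (92, 18.6318)]
10. shoelace: 1315.1207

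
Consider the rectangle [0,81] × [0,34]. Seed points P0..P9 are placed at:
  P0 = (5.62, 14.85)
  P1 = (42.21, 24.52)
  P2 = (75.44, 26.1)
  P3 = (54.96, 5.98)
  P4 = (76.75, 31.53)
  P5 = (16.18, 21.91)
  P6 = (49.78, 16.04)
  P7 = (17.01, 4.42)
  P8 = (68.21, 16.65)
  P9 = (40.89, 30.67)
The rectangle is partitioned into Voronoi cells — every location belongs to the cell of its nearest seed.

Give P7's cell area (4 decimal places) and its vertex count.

Area of P7's cell: 344.5656 (6 vertices)

1. box [0,81]×[0,34]: [(0, 0) (81, 0) (81, 34) (0, 34)]
2. ⊥bis P7·P0 via (11.315,9.635): [(2.4921, 0) (81, 0) (81, 34) (33.6264, 34)]  |A|=2139.9857
3. ⊥bis P7·P1 via (29.61,14.47): [(23.1542, 22.5639) (2.4921, 0) (41.1515, 0)]  |A|=436.1537
4. ⊥bis P7·P2 via (46.225,15.26): [(23.1542, 22.5639) (2.4921, 0) (41.1515, 0)]  |A|=436.1537
5. ⊥bis P7·P3 via (35.985,5.2): [(35.9296, 6.5469) (23.1542, 22.5639) (2.4921, 0) (36.1988, 0)]  |A|=419.941
6. ⊥bis P7·P4 via (46.88,17.975): [(35.9296, 6.5469) (23.1542, 22.5639) (2.4921, 0) (36.1988, 0)]  |A|=419.941
7. ⊥bis P7·P5 via (16.595,13.165): [(35.9296, 6.5469) (30.1383, 13.8077) (14.4545, 13.0634) (2.4921, 0) (36.1988, 0)]  |A|=348.6769
8. ⊥bis P7·P6 via (33.395,10.23): [(36.0907, 2.6276) (33.7176, 9.3201) (30.1383, 13.8077) (14.4545, 13.0634) (2.4921, 0) (36.1988, 0)]  |A|=344.5656
9. ⊥bis P7·P8 via (42.61,10.535): [(36.0907, 2.6276) (33.7176, 9.3201) (30.1383, 13.8077) (14.4545, 13.0634) (2.4921, 0) (36.1988, 0)]  |A|=344.5656
10. ⊥bis P7·P9 via (28.95,17.545): [(36.0907, 2.6276) (33.7176, 9.3201) (30.1383, 13.8077) (14.4545, 13.0634) (2.4921, 0) (36.1988, 0)]  |A|=344.5656
11. canonical 6-gon: [(36.0907, 2.6276) (33.7176, 9.3201) (30.1383, 13.8077) (14.4545, 13.0634) (2.4921, 0) (36.1988, 0)]
12. shoelace: 344.5656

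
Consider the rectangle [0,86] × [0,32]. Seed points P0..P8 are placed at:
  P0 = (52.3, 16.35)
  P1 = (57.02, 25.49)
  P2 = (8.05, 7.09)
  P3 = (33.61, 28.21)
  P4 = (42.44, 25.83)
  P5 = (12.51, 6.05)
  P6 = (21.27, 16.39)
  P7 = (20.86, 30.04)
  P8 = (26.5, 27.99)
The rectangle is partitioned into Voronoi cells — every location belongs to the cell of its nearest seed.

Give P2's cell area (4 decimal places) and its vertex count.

1. box [0,86]×[0,32]: [(0, 0) (86, 0) (86, 32) (0, 32)]
2. ⊥bis P2·P0 via (30.175,11.72): [(0, 0) (32.6276, 0) (25.9311, 32) (0, 32)]  |A|=936.939
3. ⊥bis P2·P1 via (32.535,16.29): [(0, 0) (32.6276, 0) (25.9311, 32) (0, 32)]  |A|=936.939
4. ⊥bis P2·P3 via (20.83,17.65): [(0, 0) (32.6276, 0) (31.6826, 4.5159) (8.9727, 32) (0, 32)]  |A|=703.8965
5. ⊥bis P2·P4 via (25.245,16.46): [(0, 0) (32.6276, 0) (31.6826, 4.5159) (8.9727, 32) (0, 32)]  |A|=703.8965
6. ⊥bis P2·P5 via (10.28,6.57): [(0, 0) (8.748, 0) (14.617, 25.1691) (8.9727, 32) (0, 32)]  |A|=374.6075
7. ⊥bis P2·P6 via (14.66,11.74): [(0, 0) (8.748, 0) (12.2758, 15.1291) (0.4075, 32) (0, 32)]  |A|=266.0255
8. ⊥bis P2·P7 via (14.455,18.565): [(0, 26.6333) (0, 0) (8.748, 0) (12.2758, 15.1291) (6.8872, 22.7891)]  |A|=245.6683
9. ⊥bis P2·P8 via (17.275,17.54): [(0, 26.6333) (0, 0) (8.748, 0) (12.2758, 15.1291) (6.8872, 22.7891)]  |A|=245.6683
10. canonical 5-gon: [(0, 26.6333) (0, 0) (8.748, 0) (12.2758, 15.1291) (6.8872, 22.7891)]
11. shoelace: 245.6683

Area of P2's cell: 245.6683 (5 vertices)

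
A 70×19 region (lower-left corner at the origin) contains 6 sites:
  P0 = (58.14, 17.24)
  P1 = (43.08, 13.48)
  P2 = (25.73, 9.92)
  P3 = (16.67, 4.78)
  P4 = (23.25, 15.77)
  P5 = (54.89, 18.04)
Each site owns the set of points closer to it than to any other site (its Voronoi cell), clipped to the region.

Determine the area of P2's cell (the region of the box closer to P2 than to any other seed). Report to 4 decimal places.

1. box [0,70]×[0,19]: [(0, 0) (70, 0) (70, 19) (0, 19)]
2. ⊥bis P2·P0 via (41.935,13.58): [(0, 0) (45.0021, 0) (40.7109, 19) (0, 19)]  |A|=814.2734
3. ⊥bis P2·P1 via (34.405,11.7): [(0, 0) (36.8057, 0) (32.9071, 19) (0, 19)]  |A|=662.2718
4. ⊥bis P2·P3 via (21.2,7.35): [(25.3699, 0) (36.8057, 0) (32.9071, 19) (14.5906, 19)]  |A|=282.6472
5. ⊥bis P2·P4 via (24.49,12.845): [(19.3248, 10.6553) (25.3699, 0) (36.8057, 0) (33.3954, 16.6203)]  |A|=188.0261
6. ⊥bis P2·P5 via (40.31,13.98): [(19.3248, 10.6553) (25.3699, 0) (36.8057, 0) (33.3954, 16.6203)]  |A|=188.0261
7. canonical 4-gon: [(19.3248, 10.6553) (25.3699, 0) (36.8057, 0) (33.3954, 16.6203)]
8. shoelace: 188.0261

Area of P2's cell: 188.0261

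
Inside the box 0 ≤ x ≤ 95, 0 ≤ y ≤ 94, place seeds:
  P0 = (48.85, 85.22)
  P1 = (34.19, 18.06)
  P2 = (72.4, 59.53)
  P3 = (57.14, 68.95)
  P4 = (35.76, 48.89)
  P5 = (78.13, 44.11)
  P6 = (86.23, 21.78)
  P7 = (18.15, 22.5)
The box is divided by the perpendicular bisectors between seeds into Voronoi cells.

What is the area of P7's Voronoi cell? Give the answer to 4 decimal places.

Area of P7's cell: 1149.1090

1. box [0,95]×[0,94]: [(0, 0) (95, 0) (95, 94) (0, 94)]
2. ⊥bis P7·P0 via (33.5,53.86): [(0, 70.2575) (0, 0) (95, 0) (95, 23.7572)]  |A|=4465.6955
3. ⊥bis P7·P1 via (26.17,20.28): [(35.2307, 53.0129) (0, 70.2575) (0, 0) (20.5563, 0)]  |A|=1782.4856
4. ⊥bis P7·P2 via (45.275,41.015): [(35.2307, 53.0129) (0, 70.2575) (0, 0) (20.5563, 0)]  |A|=1782.4856
5. ⊥bis P7·P3 via (37.645,45.725): [(34.0489, 48.7435) (20.195, 60.3725) (0, 70.2575) (0, 0) (20.5563, 0)]  |A|=1746.0406
6. ⊥bis P7·P4 via (26.955,35.695): [(29.8941, 33.7337) (0, 53.682) (0, 0) (20.5563, 0)]  |A|=1149.109
7. ⊥bis P7·P5 via (48.14,33.305): [(29.8941, 33.7337) (0, 53.682) (0, 0) (20.5563, 0)]  |A|=1149.109
8. ⊥bis P7·P6 via (52.19,22.14): [(29.8941, 33.7337) (0, 53.682) (0, 0) (20.5563, 0)]  |A|=1149.109
9. canonical 4-gon: [(29.8941, 33.7337) (0, 53.682) (0, 0) (20.5563, 0)]
10. shoelace: 1149.109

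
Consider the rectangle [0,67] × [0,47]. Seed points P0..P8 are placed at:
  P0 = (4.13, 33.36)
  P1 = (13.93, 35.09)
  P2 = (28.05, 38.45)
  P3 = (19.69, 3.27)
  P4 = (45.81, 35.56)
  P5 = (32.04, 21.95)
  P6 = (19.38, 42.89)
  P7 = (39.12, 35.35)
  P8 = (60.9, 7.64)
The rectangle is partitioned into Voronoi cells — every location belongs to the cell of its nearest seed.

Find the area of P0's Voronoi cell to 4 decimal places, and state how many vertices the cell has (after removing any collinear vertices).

Area of P0's cell: 303.2805 (5 vertices)

1. box [0,67]×[0,47]: [(0, 0) (67, 0) (67, 47) (0, 47)]
2. ⊥bis P0·P1 via (9.03,34.225): [(0, 0) (15.0718, 0) (6.7748, 47) (0, 47)]  |A|=513.3947
3. ⊥bis P0·P2 via (16.09,35.905): [(0, 0) (15.0718, 0) (6.7748, 47) (0, 47)]  |A|=513.3947
4. ⊥bis P0·P3 via (11.91,18.315): [(0, 12.1562) (11.8446, 18.2812) (6.7748, 47) (0, 47)]  |A|=303.6377
5. ⊥bis P0·P4 via (24.97,34.46): [(0, 12.1562) (11.8446, 18.2812) (6.7748, 47) (0, 47)]  |A|=303.6377
6. ⊥bis P0·P5 via (18.085,27.655): [(0, 12.1562) (11.8446, 18.2812) (6.7748, 47) (0, 47)]  |A|=303.6377
7. ⊥bis P0·P6 via (11.755,38.125): [(0, 12.1562) (11.8446, 18.2812) (6.9976, 45.7378) (6.2089, 47) (0, 47)]  |A|=303.2805
8. ⊥bis P0·P7 via (21.625,34.355): [(0, 12.1562) (11.8446, 18.2812) (6.9976, 45.7378) (6.2089, 47) (0, 47)]  |A|=303.2805
9. ⊥bis P0·P8 via (32.515,20.5): [(0, 12.1562) (11.8446, 18.2812) (6.9976, 45.7378) (6.2089, 47) (0, 47)]  |A|=303.2805
10. canonical 5-gon: [(0, 12.1562) (11.8446, 18.2812) (6.9976, 45.7378) (6.2089, 47) (0, 47)]
11. shoelace: 303.2805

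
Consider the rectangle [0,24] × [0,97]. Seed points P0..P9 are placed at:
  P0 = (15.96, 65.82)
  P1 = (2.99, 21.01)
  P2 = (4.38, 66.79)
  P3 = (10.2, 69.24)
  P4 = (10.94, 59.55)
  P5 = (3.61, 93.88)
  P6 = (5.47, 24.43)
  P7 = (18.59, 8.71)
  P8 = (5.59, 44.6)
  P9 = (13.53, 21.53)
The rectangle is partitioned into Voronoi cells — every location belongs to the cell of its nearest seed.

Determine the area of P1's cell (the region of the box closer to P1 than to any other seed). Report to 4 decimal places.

Area of P1's cell: 137.3858

1. box [0,24]×[0,97]: [(0, 0) (24, 0) (24, 97) (0, 97)]
2. ⊥bis P1·P0 via (9.475,43.415): [(0, 46.1575) (0, 0) (24, 0) (24, 39.2108)]  |A|=1024.4197
3. ⊥bis P1·P2 via (3.685,43.9): [(8.2816, 43.7604) (0, 44.0119) (0, 0) (24, 0) (24, 39.2108)]  |A|=1015.5352
4. ⊥bis P1·P3 via (6.595,45.125): [(8.2816, 43.7604) (0, 44.0119) (0, 0) (24, 0) (24, 39.2108)]  |A|=1015.5352
5. ⊥bis P1·P4 via (6.965,40.28): [(0, 41.7167) (0, 0) (24, 0) (24, 36.766)]  |A|=941.7932
6. ⊥bis P1·P5 via (3.3,57.445): [(0, 41.7167) (0, 0) (24, 0) (24, 36.766)]  |A|=941.7932
7. ⊥bis P1·P6 via (4.23,22.72): [(0, 25.7874) (0, 0) (24, 0) (24, 8.3839)]  |A|=410.0547
8. ⊥bis P1·P7 via (10.79,14.86): [(12.3466, 16.8343) (0, 25.7874) (0, 1.1751)]  |A|=151.9391
9. ⊥bis P1·P8 via (4.29,32.805): [(12.3466, 16.8343) (0, 25.7874) (0, 1.1751)]  |A|=151.9391
10. ⊥bis P1·P9 via (8.26,21.27): [(8.7066, 12.2176) (8.3353, 19.743) (0, 25.7874) (0, 1.1751)]  |A|=137.3858
11. canonical 4-gon: [(8.7066, 12.2176) (8.3353, 19.743) (0, 25.7874) (0, 1.1751)]
12. shoelace: 137.3858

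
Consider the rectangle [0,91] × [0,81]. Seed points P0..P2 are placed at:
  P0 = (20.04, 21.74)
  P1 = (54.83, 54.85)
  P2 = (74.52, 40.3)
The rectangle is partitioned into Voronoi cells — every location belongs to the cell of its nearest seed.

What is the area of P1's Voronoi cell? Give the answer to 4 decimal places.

1. box [0,91]×[0,81]: [(0, 0) (91, 0) (91, 81) (0, 81)]
2. ⊥bis P1·P0 via (37.435,38.295): [(0, 77.6295) (73.8807, 0) (91, 0) (91, 81) (0, 81)]  |A|=4503.3392
3. ⊥bis P1·P2 via (64.675,47.575): [(0, 77.6295) (48.9087, 26.2391) (89.3745, 81) (0, 81)]  |A|=2529.5404
4. canonical 4-gon: [(0, 77.6295) (48.9087, 26.2391) (89.3745, 81) (0, 81)]
5. shoelace: 2529.5404

Area of P1's cell: 2529.5404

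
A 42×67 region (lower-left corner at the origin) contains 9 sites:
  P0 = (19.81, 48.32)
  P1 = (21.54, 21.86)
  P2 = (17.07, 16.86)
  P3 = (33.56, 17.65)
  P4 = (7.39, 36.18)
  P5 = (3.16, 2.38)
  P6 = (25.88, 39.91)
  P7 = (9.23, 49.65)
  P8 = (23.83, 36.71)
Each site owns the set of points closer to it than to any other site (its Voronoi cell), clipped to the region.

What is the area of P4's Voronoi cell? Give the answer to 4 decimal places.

1. box [0,42]×[0,67]: [(0, 0) (42, 0) (42, 67) (0, 67)]
2. ⊥bis P4·P0 via (13.6,42.25): [(0, 56.1637) (0, 0) (42, 0) (42, 13.195)]  |A|=1456.5316
3. ⊥bis P4·P1 via (14.465,29.02): [(20.6032, 35.0853) (0, 56.1637) (0, 14.7267)]  |A|=426.8664
4. ⊥bis P4·P2 via (12.23,26.52): [(11.6315, 26.2201) (20.6032, 35.0853) (0, 56.1637) (0, 20.3923)]  |A|=393.9166
5. ⊥bis P4·P3 via (20.475,26.915): [(11.6315, 26.2201) (20.6032, 35.0853) (0, 56.1637) (0, 20.3923)]  |A|=393.9166
6. ⊥bis P4·P5 via (5.275,19.28): [(11.6315, 26.2201) (20.6032, 35.0853) (0, 56.1637) (0, 20.3923)]  |A|=393.9166
7. ⊥bis P4·P6 via (16.635,38.045): [(11.6315, 26.2201) (17.7924, 32.3079) (16.3554, 39.4311) (0, 56.1637) (0, 20.3923)]  |A|=381.91
8. ⊥bis P4·P7 via (8.31,42.915): [(11.6315, 26.2201) (17.7924, 32.3079) (16.3554, 39.4311) (13.665, 42.1835) (0, 44.0501) (0, 20.3923)]  |A|=299.1444
9. ⊥bis P4·P8 via (15.61,36.445): [(11.6315, 26.2201) (15.8066, 30.3457) (15.485, 40.3215) (13.665, 42.1835) (0, 44.0501) (0, 20.3923)]  |A|=286.4642
10. canonical 6-gon: [(11.6315, 26.2201) (15.8066, 30.3457) (15.485, 40.3215) (13.665, 42.1835) (0, 44.0501) (0, 20.3923)]
11. shoelace: 286.4642

Area of P4's cell: 286.4642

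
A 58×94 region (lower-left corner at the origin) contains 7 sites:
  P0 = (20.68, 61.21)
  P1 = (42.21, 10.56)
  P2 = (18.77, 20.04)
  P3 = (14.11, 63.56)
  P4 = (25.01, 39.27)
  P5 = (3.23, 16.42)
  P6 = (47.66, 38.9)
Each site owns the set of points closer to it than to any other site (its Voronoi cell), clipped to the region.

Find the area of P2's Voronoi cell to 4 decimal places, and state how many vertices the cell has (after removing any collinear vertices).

1. box [0,58]×[0,94]: [(0, 0) (58, 0) (58, 94) (0, 94)]
2. ⊥bis P2·P0 via (19.725,40.625): [(0, 41.5401) (0, 0) (58, 0) (58, 38.8493)]  |A|=2331.2929
3. ⊥bis P2·P1 via (30.49,15.3): [(40.3455, 39.6684) (0, 41.5401) (0, 0) (24.3021, 0)]  |A|=1319.9898
4. ⊥bis P2·P3 via (16.44,41.8): [(40.3455, 39.6684) (9.7768, 41.0865) (0, 40.0397) (0, 0) (24.3021, 0)]  |A|=1312.6549
5. ⊥bis P2·P4 via (21.89,29.655): [(34.6245, 25.5228) (0, 36.7582) (0, 0) (24.3021, 0)]  |A|=946.4941
6. ⊥bis P2·P5 via (11,18.23): [(34.6245, 25.5228) (7.2305, 34.4119) (15.2466, 0) (24.3021, 0)]  |A|=551.2719
7. ⊥bis P2·P6 via (33.215,29.47): [(34.6245, 25.5228) (7.2305, 34.4119) (15.2466, 0) (24.3021, 0)]  |A|=551.2719
8. canonical 4-gon: [(34.6245, 25.5228) (7.2305, 34.4119) (15.2466, 0) (24.3021, 0)]
9. shoelace: 551.2719

Area of P2's cell: 551.2719 (4 vertices)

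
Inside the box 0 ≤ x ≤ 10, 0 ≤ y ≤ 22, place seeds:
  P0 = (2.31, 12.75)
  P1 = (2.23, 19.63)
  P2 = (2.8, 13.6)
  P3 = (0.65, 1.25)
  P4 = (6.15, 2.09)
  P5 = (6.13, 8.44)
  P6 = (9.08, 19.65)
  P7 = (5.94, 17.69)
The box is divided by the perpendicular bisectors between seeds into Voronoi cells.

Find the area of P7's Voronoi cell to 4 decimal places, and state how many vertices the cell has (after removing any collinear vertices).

1. box [0,10]×[0,22]: [(0, 0) (10, 0) (10, 22) (0, 22)]
2. ⊥bis P7·P0 via (4.125,15.22): [(0, 18.2511) (10, 10.9029) (10, 22) (0, 22)]  |A|=74.2297
3. ⊥bis P7·P1 via (4.085,18.66): [(2.7966, 16.1961) (10, 10.9029) (10, 22) (5.8315, 22)]  |A|=52.0649
4. ⊥bis P7·P2 via (4.37,15.645): [(3.0417, 16.6648) (10, 11.3227) (10, 22) (5.8315, 22)]  |A|=48.2679
5. ⊥bis P7·P3 via (3.295,9.47): [(3.0417, 16.6648) (10, 11.3227) (10, 22) (5.8315, 22)]  |A|=48.2679
6. ⊥bis P7·P4 via (6.045,9.89): [(3.0417, 16.6648) (10, 11.3227) (10, 22) (5.8315, 22)]  |A|=48.2679
7. ⊥bis P7·P5 via (6.035,13.065): [(3.0417, 16.6648) (7.6864, 13.0989) (10, 13.1464) (10, 22) (5.8315, 22)]  |A|=46.1582
8. ⊥bis P7·P6 via (7.51,18.67): [(5.6491, 21.6512) (3.0417, 16.6648) (7.6864, 13.0989) (10, 13.1464) (10, 14.6809)]  |A|=29.509
9. canonical 5-gon: [(5.6491, 21.6512) (3.0417, 16.6648) (7.6864, 13.0989) (10, 13.1464) (10, 14.6809)]
10. shoelace: 29.509

Area of P7's cell: 29.5090 (5 vertices)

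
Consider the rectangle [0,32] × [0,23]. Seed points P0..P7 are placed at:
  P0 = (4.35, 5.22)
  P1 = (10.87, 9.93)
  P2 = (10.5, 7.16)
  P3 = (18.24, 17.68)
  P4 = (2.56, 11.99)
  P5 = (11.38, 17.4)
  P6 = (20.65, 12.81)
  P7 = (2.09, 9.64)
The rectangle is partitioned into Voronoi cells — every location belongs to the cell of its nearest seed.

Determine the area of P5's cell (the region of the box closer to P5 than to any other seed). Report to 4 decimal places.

Area of P5's cell: 93.7757

1. box [0,32]×[0,23]: [(0, 0) (32, 0) (32, 23) (0, 23)]
2. ⊥bis P5·P0 via (7.865,11.31): [(0, 15.8495) (27.4604, 0) (32, 0) (32, 23) (0, 23)]  |A|=518.3832
3. ⊥bis P5·P1 via (11.125,13.665): [(0, 15.8495) (2.8, 14.2334) (32, 12.2398) (32, 23) (0, 23)]  |A|=307.3756
4. ⊥bis P5·P2 via (10.94,12.28): [(0, 15.8495) (2.8, 14.2334) (32, 12.2398) (32, 23) (0, 23)]  |A|=307.3756
5. ⊥bis P5·P3 via (14.81,17.54): [(0, 15.8495) (2.8, 14.2334) (14.9789, 13.4019) (14.5871, 23) (0, 23)]  |A|=132.2351
6. ⊥bis P5·P4 via (6.97,14.695): [(7.4478, 13.9161) (14.9789, 13.4019) (14.5871, 23) (1.8759, 23)]  |A|=93.7757
7. ⊥bis P5·P6 via (16.015,15.105): [(7.4478, 13.9161) (14.9789, 13.4019) (14.5871, 23) (1.8759, 23)]  |A|=93.7757
8. ⊥bis P5·P7 via (6.735,13.52): [(7.4478, 13.9161) (14.9789, 13.4019) (14.5871, 23) (1.8759, 23)]  |A|=93.7757
9. canonical 4-gon: [(7.4478, 13.9161) (14.9789, 13.4019) (14.5871, 23) (1.8759, 23)]
10. shoelace: 93.7757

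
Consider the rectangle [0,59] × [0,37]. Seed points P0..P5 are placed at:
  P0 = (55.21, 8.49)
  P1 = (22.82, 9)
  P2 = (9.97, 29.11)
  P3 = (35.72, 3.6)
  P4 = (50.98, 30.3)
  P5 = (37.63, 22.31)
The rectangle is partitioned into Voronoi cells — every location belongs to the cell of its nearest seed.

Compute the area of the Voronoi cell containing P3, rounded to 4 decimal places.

1. box [0,59]×[0,37]: [(0, 0) (59, 0) (59, 37) (0, 37)]
2. ⊥bis P3·P0 via (45.465,6.045): [(0, 0) (46.9817, 0) (37.6985, 37) (0, 37)]  |A|=1566.5825
3. ⊥bis P3·P1 via (29.27,6.3): [(26.6328, 0) (46.9817, 0) (39.3559, 30.394)]  |A|=309.2424
4. ⊥bis P3·P2 via (22.845,16.355): [(26.6328, 0) (46.9817, 0) (39.3559, 30.394)]  |A|=309.2424
5. ⊥bis P3·P4 via (43.35,16.95): [(35.5857, 21.3876) (26.6328, 0) (46.9817, 0) (42.625, 17.3644)]  |A|=269.9589
6. ⊥bis P3·P5 via (36.675,12.955): [(32.2451, 13.4072) (26.6328, 0) (46.9817, 0) (43.9168, 12.2157)]  |A|=205.874
7. canonical 4-gon: [(32.2451, 13.4072) (26.6328, 0) (46.9817, 0) (43.9168, 12.2157)]
8. shoelace: 205.874

Area of P3's cell: 205.8740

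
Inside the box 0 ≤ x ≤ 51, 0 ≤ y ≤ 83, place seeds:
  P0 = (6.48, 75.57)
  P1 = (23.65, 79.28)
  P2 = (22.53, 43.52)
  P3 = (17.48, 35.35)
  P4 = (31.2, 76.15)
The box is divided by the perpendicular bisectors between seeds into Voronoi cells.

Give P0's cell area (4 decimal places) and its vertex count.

Area of P0's cell: 432.7905 (4 vertices)

1. box [0,51]×[0,83]: [(0, 0) (51, 0) (51, 83) (0, 83)]
2. ⊥bis P0·P1 via (15.065,77.425): [(0, 0) (31.7946, 0) (13.8604, 83) (0, 83)]  |A|=1894.6807
3. ⊥bis P0·P2 via (14.505,59.545): [(0, 52.2812) (18.4965, 61.5439) (13.8604, 83) (0, 83)]  |A|=432.7905
4. ⊥bis P0·P3 via (11.98,55.46): [(0, 52.2812) (18.4965, 61.5439) (13.8604, 83) (0, 83)]  |A|=432.7905
5. ⊥bis P0·P4 via (18.84,75.86): [(0, 52.2812) (18.4965, 61.5439) (13.8604, 83) (0, 83)]  |A|=432.7905
6. canonical 4-gon: [(0, 52.2812) (18.4965, 61.5439) (13.8604, 83) (0, 83)]
7. shoelace: 432.7905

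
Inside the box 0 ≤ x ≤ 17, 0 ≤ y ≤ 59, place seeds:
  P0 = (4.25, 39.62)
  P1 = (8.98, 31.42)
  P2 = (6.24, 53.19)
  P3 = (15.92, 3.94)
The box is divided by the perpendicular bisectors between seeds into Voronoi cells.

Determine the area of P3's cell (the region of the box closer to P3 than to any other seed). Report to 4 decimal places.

1. box [0,17]×[0,59]: [(0, 0) (17, 0) (17, 59) (0, 59)]
2. ⊥bis P3·P0 via (10.085,21.78): [(0, 18.4815) (0, 0) (17, 0) (17, 24.0417)]  |A|=361.447
3. ⊥bis P3·P1 via (12.45,17.68): [(0, 14.5358) (0, 0) (17, 0) (17, 18.8291)]  |A|=283.6014
4. ⊥bis P3·P2 via (11.08,28.565): [(0, 14.5358) (0, 0) (17, 0) (17, 18.8291)]  |A|=283.6014
5. canonical 4-gon: [(0, 14.5358) (0, 0) (17, 0) (17, 18.8291)]
6. shoelace: 283.6014

Area of P3's cell: 283.6014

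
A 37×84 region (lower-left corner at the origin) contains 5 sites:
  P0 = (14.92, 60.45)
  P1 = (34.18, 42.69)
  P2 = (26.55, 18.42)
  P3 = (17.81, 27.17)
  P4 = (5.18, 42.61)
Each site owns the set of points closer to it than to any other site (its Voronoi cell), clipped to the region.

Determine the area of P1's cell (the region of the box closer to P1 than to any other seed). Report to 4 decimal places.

Area of P1's cell: 384.3592

1. box [0,37]×[0,84]: [(0, 0) (37, 0) (37, 84) (0, 84)]
2. ⊥bis P1·P0 via (24.55,51.57): [(0, 24.9465) (0, 0) (37, 0) (37, 65.0715)]  |A|=1665.3338
3. ⊥bis P1·P2 via (30.365,30.555): [(10.8337, 36.6952) (37, 28.4691) (37, 65.0715)]  |A|=478.8748
4. ⊥bis P1·P3 via (25.995,34.93): [(17.484, 43.9072) (30.0485, 30.6545) (37, 28.4691) (37, 65.0715)]  |A|=389.5008
5. ⊥bis P1·P4 via (19.68,42.65): [(19.67, 46.2778) (19.6829, 41.5878) (30.0485, 30.6545) (37, 28.4691) (37, 65.0715)]  |A|=384.3592
6. canonical 5-gon: [(19.67, 46.2778) (19.6829, 41.5878) (30.0485, 30.6545) (37, 28.4691) (37, 65.0715)]
7. shoelace: 384.3592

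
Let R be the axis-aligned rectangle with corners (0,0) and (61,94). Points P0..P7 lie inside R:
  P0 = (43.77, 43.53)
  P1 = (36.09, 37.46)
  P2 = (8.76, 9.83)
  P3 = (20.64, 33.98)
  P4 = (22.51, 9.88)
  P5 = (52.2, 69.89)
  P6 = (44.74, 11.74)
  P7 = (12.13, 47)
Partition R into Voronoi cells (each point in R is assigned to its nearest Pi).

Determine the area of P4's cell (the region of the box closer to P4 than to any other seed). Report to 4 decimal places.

1. box [0,61]×[0,94]: [(0, 0) (61, 0) (61, 94) (0, 94)]
2. ⊥bis P4·P0 via (33.14,26.705): [(0, 47.6428) (0, 0) (61, 0) (61, 9.1031)]  |A|=1730.7497
3. ⊥bis P4·P1 via (29.3,23.67): [(0, 38.0969) (0, 0) (61, 0) (61, 8.0614)]  |A|=1407.8274
4. ⊥bis P4·P2 via (15.635,9.855): [(15.5602, 30.4353) (15.6708, 0) (61, 0) (61, 8.0614)]  |A|=872.957
5. ⊥bis P4·P3 via (21.575,21.93): [(31.3011, 22.6847) (15.5928, 21.4658) (15.6708, 0) (61, 0) (61, 8.0614)]  |A|=802.4894
6. ⊥bis P4·P5 via (37.355,39.885): [(31.3011, 22.6847) (15.5928, 21.4658) (15.6708, 0) (61, 0) (61, 8.0614)]  |A|=802.4894
7. ⊥bis P4·P6 via (33.625,10.81): [(32.6886, 22.0015) (31.3011, 22.6847) (15.5928, 21.4658) (15.6708, 0) (34.5295, 0)]  |A|=397.1794
8. ⊥bis P4·P7 via (17.32,28.44): [(32.6886, 22.0015) (31.3011, 22.6847) (15.5928, 21.4658) (15.6708, 0) (34.5295, 0)]  |A|=397.1794
9. canonical 5-gon: [(32.6886, 22.0015) (31.3011, 22.6847) (15.5928, 21.4658) (15.6708, 0) (34.5295, 0)]
10. shoelace: 397.1794

Area of P4's cell: 397.1794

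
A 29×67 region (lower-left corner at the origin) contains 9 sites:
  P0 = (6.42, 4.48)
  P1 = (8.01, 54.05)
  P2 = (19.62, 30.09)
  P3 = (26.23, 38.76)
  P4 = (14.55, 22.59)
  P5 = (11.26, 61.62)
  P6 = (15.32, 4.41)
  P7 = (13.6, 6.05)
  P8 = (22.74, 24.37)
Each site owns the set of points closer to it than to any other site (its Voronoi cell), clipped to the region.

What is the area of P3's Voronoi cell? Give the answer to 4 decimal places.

Area of P3's cell: 229.3465

1. box [0,29]×[0,67]: [(0, 0) (29, 0) (29, 67) (0, 67)]
2. ⊥bis P3·P0 via (16.325,21.62): [(0, 31.054) (29, 14.2953) (29, 67) (0, 67)]  |A|=1285.4353
3. ⊥bis P3·P1 via (17.12,46.405): [(2.8537, 29.4049) (29, 14.2953) (29, 60.5615)]  |A|=604.8456
4. ⊥bis P3·P2 via (22.925,34.425): [(13.254, 41.7982) (29, 29.7934) (29, 60.5615)]  |A|=242.2374
5. ⊥bis P3·P4 via (20.39,30.675): [(13.254, 41.7982) (29, 29.7934) (29, 60.5615)]  |A|=242.2374
6. ⊥bis P3·P5 via (18.745,50.19): [(22.1889, 52.4453) (13.254, 41.7982) (29, 29.7934) (29, 56.9055)]  |A|=229.7868
7. ⊥bis P3·P6 via (20.775,21.585): [(22.1889, 52.4453) (13.254, 41.7982) (29, 29.7934) (29, 56.9055)]  |A|=229.7868
8. ⊥bis P3·P7 via (19.915,22.405): [(22.1889, 52.4453) (13.254, 41.7982) (29, 29.7934) (29, 56.9055)]  |A|=229.7868
9. ⊥bis P3·P8 via (24.485,31.565): [(22.1889, 52.4453) (13.254, 41.7982) (27.6986, 30.7856) (29, 30.47) (29, 56.9055)]  |A|=229.3465
10. canonical 5-gon: [(22.1889, 52.4453) (13.254, 41.7982) (27.6986, 30.7856) (29, 30.47) (29, 56.9055)]
11. shoelace: 229.3465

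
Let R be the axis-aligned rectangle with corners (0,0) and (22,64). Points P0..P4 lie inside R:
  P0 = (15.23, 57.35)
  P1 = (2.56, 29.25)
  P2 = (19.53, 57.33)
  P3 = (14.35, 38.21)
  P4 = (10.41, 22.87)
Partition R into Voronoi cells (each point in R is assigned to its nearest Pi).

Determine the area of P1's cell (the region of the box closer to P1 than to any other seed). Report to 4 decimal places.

1. box [0,22]×[0,64]: [(0, 0) (22, 0) (22, 64) (0, 64)]
2. ⊥bis P1·P0 via (8.895,43.3): [(0, 47.3107) (0, 0) (22, 0) (22, 37.3911)]  |A|=931.7193
3. ⊥bis P1·P2 via (11.045,43.29): [(17.2971, 39.5116) (0, 47.3107) (0, 0) (22, 0) (22, 36.6694)]  |A|=930.0223
4. ⊥bis P1·P3 via (8.455,33.73): [(0, 44.8555) (0, 0) (22, 0) (22, 15.9068)]  |A|=668.3857
5. ⊥bis P1·P4 via (6.485,26.06): [(10.5153, 31.0189) (0, 44.8555) (0, 18.0808)]  |A|=140.7722
6. canonical 3-gon: [(10.5153, 31.0189) (0, 44.8555) (0, 18.0808)]
7. shoelace: 140.7722

Area of P1's cell: 140.7722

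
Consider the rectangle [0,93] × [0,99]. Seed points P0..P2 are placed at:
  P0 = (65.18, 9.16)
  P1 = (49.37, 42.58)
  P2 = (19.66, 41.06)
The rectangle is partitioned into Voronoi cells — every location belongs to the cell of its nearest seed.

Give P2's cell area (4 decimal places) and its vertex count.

Area of P2's cell: 3285.0067 (5 vertices)

1. box [0,93]×[0,99]: [(0, 0) (93, 0) (93, 99) (0, 99)]
2. ⊥bis P2·P0 via (42.42,25.11): [(0, 0) (24.8231, 0) (93, 97.2856) (93, 99) (0, 99)]  |A|=5890.6867
3. ⊥bis P2·P1 via (34.515,41.82): [(0, 0) (24.8231, 0) (35.8496, 15.7343) (31.5896, 99) (0, 99)]  |A|=3285.0067
4. canonical 5-gon: [(0, 0) (24.8231, 0) (35.8496, 15.7343) (31.5896, 99) (0, 99)]
5. shoelace: 3285.0067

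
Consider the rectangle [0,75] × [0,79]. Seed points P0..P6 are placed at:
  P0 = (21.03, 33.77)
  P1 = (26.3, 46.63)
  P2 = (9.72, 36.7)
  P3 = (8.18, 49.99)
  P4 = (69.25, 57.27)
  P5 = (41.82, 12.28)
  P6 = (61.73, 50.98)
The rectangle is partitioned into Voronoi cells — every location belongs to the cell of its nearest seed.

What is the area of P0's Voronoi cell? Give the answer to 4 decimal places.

Area of P0's cell: 596.6845

1. box [0,75]×[0,79]: [(0, 0) (75, 0) (75, 79) (0, 79)]
2. ⊥bis P0·P1 via (23.665,40.2): [(0, 49.8979) (0, 0) (75, 0) (75, 19.163)]  |A|=2589.7835
3. ⊥bis P0·P2 via (15.375,35.235): [(17.3334, 42.7947) (6.2469, 0) (75, 0) (75, 19.163)]  |A|=2023.6655
4. ⊥bis P0·P3 via (14.605,41.88): [(17.3334, 42.7947) (6.2469, 0) (75, 0) (75, 19.163)]  |A|=2023.6655
5. ⊥bis P0·P4 via (45.14,45.52): [(53.7389, 27.8758) (17.3334, 42.7947) (6.2469, 0) (67.3242, 0)]  |A|=1712.967
6. ⊥bis P0·P5 via (31.425,23.025): [(41.5867, 32.8557) (17.3334, 42.7947) (6.2469, 0) (7.6247, 0)]  |A|=596.6845
7. ⊥bis P0·P6 via (41.38,42.375): [(41.5867, 32.8557) (17.3334, 42.7947) (6.2469, 0) (7.6247, 0)]  |A|=596.6845
8. canonical 4-gon: [(41.5867, 32.8557) (17.3334, 42.7947) (6.2469, 0) (7.6247, 0)]
9. shoelace: 596.6845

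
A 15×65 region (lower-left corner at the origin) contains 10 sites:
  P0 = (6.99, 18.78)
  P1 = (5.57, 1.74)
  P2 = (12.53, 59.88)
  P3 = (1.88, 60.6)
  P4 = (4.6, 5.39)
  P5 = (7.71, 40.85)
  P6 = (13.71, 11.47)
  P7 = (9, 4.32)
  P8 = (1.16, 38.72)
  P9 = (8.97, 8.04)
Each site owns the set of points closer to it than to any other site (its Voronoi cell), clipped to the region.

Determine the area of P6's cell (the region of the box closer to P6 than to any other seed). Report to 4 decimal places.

1. box [0,15]×[0,65]: [(0, 0) (15, 0) (15, 65) (0, 65)]
2. ⊥bis P6·P0 via (10.35,15.125): [(0, 5.6104) (0, 0) (15, 0) (15, 19.3997)]  |A|=187.5754
3. ⊥bis P6·P1 via (9.64,6.605): [(5.1594, 10.3534) (15, 2.1209) (15, 19.3997)]  |A|=85.0165
4. ⊥bis P6·P2 via (13.12,35.675): [(5.1594, 10.3534) (15, 2.1209) (15, 19.3997)]  |A|=85.0165
5. ⊥bis P6·P3 via (7.795,36.035): [(5.1594, 10.3534) (15, 2.1209) (15, 19.3997)]  |A|=85.0165
6. ⊥bis P6·P4 via (9.155,8.43): [(6.8402, 11.8984) (11.2996, 5.2166) (15, 2.1209) (15, 19.3997)]  |A|=75.9562
7. ⊥bis P6·P5 via (10.71,26.16): [(6.8402, 11.8984) (11.2996, 5.2166) (15, 2.1209) (15, 19.3997)]  |A|=75.9562
8. ⊥bis P6·P7 via (11.355,7.895): [(6.8402, 11.8984) (8.0661, 10.0615) (15, 5.4939) (15, 19.3997)]  |A|=60.3032
9. ⊥bis P6·P8 via (7.435,25.095): [(6.8402, 11.8984) (8.0661, 10.0615) (15, 5.4939) (15, 19.3997)]  |A|=60.3032
10. ⊥bis P6·P9 via (11.34,9.755): [(8.611, 13.5263) (13.8983, 6.2196) (15, 5.4939) (15, 19.3997)]  |A|=46.5286
11. canonical 4-gon: [(8.611, 13.5263) (13.8983, 6.2196) (15, 5.4939) (15, 19.3997)]
12. shoelace: 46.5286

Area of P6's cell: 46.5286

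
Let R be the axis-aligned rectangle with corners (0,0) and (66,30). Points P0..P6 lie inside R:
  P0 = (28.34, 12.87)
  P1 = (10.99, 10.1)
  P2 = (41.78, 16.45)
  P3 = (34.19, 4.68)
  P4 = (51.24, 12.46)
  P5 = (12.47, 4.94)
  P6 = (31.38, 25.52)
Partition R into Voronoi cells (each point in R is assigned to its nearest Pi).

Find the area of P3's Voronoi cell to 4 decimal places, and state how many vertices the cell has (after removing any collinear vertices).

1. box [0,66]×[0,30]: [(0, 0) (66, 0) (66, 30) (0, 30)]
2. ⊥bis P3·P0 via (31.265,8.775): [(18.98, 0) (66, 0) (66, 30) (60.98, 30)]  |A|=780.6
3. ⊥bis P3·P1 via (22.59,7.39): [(21.2408, 1.6149) (20.8635, 0) (66, 0) (66, 30) (60.98, 30)]  |A|=779.0792
4. ⊥bis P3·P2 via (37.985,10.565): [(35.7704, 11.9931) (21.2408, 1.6149) (20.8635, 0) (54.3684, 0)]  |A|=210.6879
5. ⊥bis P3·P4 via (42.715,8.57): [(43.3972, 7.0749) (35.7704, 11.9931) (21.2408, 1.6149) (20.8635, 0) (46.6255, 0)]  |A|=183.298
6. ⊥bis P3·P5 via (23.33,4.81): [(43.3972, 7.0749) (35.7704, 11.9931) (23.3094, 3.0925) (23.2724, 0) (46.6255, 0)]  |A|=178.1818
7. ⊥bis P3·P6 via (32.785,15.1): [(43.3972, 7.0749) (35.7704, 11.9931) (23.3094, 3.0925) (23.2724, 0) (46.6255, 0)]  |A|=178.1818
8. canonical 5-gon: [(43.3972, 7.0749) (35.7704, 11.9931) (23.3094, 3.0925) (23.2724, 0) (46.6255, 0)]
9. shoelace: 178.1818

Area of P3's cell: 178.1818 (5 vertices)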